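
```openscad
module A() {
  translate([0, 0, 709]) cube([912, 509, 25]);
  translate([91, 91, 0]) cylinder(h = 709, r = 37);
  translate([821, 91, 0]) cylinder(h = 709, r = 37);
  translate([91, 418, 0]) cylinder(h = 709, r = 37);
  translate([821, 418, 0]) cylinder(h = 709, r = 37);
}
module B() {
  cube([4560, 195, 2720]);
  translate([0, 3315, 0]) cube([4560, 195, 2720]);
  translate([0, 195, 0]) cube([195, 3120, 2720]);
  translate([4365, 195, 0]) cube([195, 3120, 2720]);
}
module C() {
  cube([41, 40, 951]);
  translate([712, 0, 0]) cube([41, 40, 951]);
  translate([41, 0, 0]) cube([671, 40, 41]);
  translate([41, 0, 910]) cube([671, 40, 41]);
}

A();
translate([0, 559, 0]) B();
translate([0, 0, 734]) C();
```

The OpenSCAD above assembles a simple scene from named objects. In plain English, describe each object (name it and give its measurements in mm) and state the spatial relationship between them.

A is a table with a 912×509 mm rectangular top, 25 mm thick, top surface at z = 734 mm, supported by four round legs of 74 mm diameter, each leg's bounding box inset 54 mm from the nearest pair of top edges, running from the floor.

B is the wall frame of a small rectangular building: four walls, each 2720 mm tall and 195 mm thick, enclosing a footprint 4560 mm (x) by 3510 mm (y) outside-to-outside, with no floor or roof. The front and back walls (the −y and +y sides) span the full width; the two side walls fit between them.

C is a rectangular picture frame lying in the x–z plane (depth along y). The opening is 671 mm wide (x) by 869 mm tall (z), surrounded by a border 41 mm wide on all four sides. The frame is 40 mm deep and is made of two full-height vertical stiles with two horizontal rails fitted between them.

The house frame is on the floor beside the table on its +y side. The picture frame is on top of the table.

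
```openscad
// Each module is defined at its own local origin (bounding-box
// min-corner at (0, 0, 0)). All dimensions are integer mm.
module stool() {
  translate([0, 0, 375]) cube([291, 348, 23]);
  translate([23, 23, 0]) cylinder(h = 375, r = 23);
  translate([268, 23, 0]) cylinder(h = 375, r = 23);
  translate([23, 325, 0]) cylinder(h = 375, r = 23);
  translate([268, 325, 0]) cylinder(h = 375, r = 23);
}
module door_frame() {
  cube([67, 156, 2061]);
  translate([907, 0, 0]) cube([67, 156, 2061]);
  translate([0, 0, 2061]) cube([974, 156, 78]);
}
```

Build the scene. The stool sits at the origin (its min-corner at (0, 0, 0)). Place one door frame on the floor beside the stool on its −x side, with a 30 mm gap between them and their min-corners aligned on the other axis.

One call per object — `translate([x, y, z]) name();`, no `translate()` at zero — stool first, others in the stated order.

stool();
translate([-1004, 0, 0]) door_frame();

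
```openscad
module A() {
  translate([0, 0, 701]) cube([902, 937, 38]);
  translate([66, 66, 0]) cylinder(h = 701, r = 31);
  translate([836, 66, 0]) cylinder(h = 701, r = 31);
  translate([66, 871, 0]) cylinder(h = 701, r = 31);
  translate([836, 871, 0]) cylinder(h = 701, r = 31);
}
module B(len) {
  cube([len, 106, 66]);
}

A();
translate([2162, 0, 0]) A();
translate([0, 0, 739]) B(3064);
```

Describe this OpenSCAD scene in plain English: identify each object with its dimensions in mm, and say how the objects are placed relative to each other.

A is a table with a 902×937 mm rectangular top, 38 mm thick, top surface at z = 739 mm, supported by four round legs of 62 mm diameter, each leg's bounding box inset 35 mm from the nearest pair of top edges, running from the floor.

B is a rectangular beam 3064 mm long (x), 106 mm deep (y), 66 mm thick (z).

The beam spans the tops of two tables placed 1260 mm apart, resting at z = 739 mm.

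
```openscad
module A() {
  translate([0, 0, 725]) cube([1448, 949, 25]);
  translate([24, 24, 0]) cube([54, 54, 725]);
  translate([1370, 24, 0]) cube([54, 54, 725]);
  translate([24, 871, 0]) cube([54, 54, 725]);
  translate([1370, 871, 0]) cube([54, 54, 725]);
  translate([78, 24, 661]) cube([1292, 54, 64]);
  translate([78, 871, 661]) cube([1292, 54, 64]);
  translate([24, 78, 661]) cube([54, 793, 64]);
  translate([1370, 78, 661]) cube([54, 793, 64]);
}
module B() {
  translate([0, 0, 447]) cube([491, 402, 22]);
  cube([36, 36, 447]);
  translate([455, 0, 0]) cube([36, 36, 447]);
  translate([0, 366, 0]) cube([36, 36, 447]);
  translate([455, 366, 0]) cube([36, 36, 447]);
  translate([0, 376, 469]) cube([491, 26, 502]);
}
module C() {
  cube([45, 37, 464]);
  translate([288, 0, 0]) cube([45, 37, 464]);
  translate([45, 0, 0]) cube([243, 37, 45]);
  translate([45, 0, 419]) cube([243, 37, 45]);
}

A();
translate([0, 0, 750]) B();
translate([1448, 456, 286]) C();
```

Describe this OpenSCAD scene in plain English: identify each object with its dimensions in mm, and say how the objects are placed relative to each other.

A is a rectangular dining table. The top is 1448×949×25 mm with its upper surface at z = 750 mm. It stands on four 54×54 mm square legs, each inset 24 mm from the nearest pair of top edges, running from the floor to the underside of the top. Four apron rails, 54 mm thick and 64 mm tall, run between adjacent legs with their top edges flush with the underside of the top and their outer faces flush with the legs' outer faces.

B is a chair. The seat is a 491×402×22 mm slab with its top at z = 469 mm, on four 36×36 mm corner legs (flush with the seat edges, standing on z = 0). A flat backrest 26 mm thick, 502 mm tall, spans the full seat width and rises from the seat top along its +y edge, rear face flush with the rear of the seat.

C is a picture frame with a 243×374 mm rectangular opening (x by z) and a uniform 45 mm border on every side. Frame depth is 37 mm along y. It is built from two vertical stiles running the full outside height and two horizontal rails spanning the gap between the stiles.

The chair is on top of the table. The picture frame is beside the table with their tops flush at z = 750.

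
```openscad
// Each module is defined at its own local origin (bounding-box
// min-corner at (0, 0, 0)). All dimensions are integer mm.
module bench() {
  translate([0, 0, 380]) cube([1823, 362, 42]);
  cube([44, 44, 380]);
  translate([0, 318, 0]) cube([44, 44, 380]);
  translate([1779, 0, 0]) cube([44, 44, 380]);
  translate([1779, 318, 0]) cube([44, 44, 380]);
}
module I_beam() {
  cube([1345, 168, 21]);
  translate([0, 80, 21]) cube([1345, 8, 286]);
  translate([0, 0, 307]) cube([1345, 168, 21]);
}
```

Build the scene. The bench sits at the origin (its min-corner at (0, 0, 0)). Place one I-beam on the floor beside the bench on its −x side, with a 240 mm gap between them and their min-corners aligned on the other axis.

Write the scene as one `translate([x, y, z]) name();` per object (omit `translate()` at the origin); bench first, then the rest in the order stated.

bench();
translate([-1585, 0, 0]) I_beam();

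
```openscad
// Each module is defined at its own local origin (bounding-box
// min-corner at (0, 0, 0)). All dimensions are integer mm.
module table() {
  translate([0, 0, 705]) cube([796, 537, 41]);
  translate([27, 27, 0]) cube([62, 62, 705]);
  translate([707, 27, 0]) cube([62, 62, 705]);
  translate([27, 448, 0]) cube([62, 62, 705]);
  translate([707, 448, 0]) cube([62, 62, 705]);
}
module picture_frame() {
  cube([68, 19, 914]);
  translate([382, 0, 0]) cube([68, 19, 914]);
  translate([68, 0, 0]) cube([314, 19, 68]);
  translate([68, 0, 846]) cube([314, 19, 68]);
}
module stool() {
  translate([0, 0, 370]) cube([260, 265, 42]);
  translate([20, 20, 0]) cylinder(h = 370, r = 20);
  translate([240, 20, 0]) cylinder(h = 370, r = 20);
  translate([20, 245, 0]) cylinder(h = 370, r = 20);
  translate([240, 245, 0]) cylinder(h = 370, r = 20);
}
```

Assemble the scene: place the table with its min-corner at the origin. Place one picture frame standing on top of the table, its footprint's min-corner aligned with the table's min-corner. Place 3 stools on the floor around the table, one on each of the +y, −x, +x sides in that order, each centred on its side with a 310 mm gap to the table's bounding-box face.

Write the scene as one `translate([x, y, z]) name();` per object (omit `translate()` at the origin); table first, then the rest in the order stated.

table();
translate([0, 0, 746]) picture_frame();
translate([268, 847, 0]) stool();
translate([-570, 136, 0]) stool();
translate([1106, 136, 0]) stool();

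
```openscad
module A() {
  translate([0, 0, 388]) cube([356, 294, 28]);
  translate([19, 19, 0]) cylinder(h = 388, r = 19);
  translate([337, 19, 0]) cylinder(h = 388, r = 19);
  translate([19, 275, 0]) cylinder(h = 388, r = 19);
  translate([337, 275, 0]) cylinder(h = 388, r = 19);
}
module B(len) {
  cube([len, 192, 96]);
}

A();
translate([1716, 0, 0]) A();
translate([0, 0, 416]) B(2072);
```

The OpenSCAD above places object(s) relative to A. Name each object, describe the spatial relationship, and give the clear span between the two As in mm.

Second stool starts at x = 1716; first ends at x = 356; clear span = 1716 − 356 = 1360 mm.

A is a stool. B is a beam. A beam spans the tops of two stools. The clear span between the two stools is 1360 mm.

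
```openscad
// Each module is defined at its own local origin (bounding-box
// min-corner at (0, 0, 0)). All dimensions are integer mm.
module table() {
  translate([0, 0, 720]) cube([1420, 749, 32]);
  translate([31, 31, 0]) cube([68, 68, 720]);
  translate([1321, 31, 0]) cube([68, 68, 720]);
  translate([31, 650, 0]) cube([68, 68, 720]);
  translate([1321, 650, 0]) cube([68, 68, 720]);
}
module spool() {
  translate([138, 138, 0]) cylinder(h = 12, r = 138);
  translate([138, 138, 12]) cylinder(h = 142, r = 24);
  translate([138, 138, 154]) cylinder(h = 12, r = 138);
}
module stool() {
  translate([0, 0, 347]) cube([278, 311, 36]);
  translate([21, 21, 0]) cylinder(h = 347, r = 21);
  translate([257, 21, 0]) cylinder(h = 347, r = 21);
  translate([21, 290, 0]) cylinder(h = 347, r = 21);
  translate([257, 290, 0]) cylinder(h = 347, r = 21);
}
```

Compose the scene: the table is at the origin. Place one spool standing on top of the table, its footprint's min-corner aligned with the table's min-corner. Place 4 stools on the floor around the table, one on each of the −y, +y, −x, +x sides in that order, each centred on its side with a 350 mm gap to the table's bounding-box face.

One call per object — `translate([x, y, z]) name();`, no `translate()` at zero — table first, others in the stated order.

table();
translate([0, 0, 752]) spool();
translate([571, -661, 0]) stool();
translate([571, 1099, 0]) stool();
translate([-628, 219, 0]) stool();
translate([1770, 219, 0]) stool();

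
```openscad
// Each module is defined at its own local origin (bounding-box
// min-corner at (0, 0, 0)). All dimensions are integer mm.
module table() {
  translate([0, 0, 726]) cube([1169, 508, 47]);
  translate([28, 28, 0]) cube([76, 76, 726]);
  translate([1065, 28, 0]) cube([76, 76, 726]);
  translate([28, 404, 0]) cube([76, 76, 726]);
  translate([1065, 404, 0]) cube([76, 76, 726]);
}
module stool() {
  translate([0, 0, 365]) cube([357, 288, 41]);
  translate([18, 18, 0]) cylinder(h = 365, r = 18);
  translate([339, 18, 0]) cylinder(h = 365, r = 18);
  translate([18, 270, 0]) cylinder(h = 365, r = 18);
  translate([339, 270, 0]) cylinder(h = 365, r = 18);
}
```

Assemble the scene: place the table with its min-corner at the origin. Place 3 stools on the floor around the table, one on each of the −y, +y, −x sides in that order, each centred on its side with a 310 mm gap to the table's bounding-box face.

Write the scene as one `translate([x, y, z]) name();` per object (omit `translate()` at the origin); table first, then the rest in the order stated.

table();
translate([406, -598, 0]) stool();
translate([406, 818, 0]) stool();
translate([-667, 110, 0]) stool();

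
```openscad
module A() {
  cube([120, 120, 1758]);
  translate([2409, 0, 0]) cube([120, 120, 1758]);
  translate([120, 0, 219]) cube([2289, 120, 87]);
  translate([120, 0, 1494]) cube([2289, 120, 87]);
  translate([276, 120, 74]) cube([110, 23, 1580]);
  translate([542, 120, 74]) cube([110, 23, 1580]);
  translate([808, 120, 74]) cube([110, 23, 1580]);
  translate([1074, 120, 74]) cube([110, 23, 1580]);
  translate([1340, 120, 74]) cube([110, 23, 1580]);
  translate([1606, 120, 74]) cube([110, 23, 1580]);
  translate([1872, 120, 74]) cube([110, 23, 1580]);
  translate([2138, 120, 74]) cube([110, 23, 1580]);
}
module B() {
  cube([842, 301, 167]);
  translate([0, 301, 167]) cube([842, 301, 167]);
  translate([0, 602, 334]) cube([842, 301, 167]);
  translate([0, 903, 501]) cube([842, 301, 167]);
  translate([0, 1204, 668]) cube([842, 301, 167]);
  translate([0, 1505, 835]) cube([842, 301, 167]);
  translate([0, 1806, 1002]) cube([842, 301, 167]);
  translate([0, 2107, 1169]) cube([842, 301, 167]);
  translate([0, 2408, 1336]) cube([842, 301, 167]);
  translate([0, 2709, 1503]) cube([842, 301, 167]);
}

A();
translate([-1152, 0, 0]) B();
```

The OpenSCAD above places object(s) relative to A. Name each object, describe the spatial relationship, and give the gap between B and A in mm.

A is a fence section. B is a staircase. The staircase is on the floor beside the fence section on its −x side. The gap between the staircase and the fence section is 310 mm.

The staircase's nearest face is 310 mm from the fence section's −x face.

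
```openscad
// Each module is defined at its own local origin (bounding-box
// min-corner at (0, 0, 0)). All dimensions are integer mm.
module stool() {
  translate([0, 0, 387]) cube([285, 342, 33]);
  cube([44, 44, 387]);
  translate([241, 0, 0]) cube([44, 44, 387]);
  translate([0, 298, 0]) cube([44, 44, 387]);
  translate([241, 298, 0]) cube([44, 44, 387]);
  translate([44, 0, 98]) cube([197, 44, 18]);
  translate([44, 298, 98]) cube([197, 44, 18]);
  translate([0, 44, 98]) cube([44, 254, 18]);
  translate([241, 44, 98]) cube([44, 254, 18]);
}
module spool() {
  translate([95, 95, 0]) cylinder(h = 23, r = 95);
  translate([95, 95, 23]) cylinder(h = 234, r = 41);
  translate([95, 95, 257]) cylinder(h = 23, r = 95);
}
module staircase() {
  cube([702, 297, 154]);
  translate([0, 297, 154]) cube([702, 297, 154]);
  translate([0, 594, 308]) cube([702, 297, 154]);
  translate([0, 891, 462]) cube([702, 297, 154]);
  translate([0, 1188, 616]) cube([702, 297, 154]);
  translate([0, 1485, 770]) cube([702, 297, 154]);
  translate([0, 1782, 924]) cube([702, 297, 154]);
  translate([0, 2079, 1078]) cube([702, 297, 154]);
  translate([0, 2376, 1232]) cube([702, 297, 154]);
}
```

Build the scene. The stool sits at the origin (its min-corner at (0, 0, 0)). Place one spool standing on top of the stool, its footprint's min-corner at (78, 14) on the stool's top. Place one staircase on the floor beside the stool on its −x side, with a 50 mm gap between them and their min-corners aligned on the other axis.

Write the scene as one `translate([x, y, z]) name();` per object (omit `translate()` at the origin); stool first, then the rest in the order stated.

stool();
translate([78, 14, 420]) spool();
translate([-752, 0, 0]) staircase();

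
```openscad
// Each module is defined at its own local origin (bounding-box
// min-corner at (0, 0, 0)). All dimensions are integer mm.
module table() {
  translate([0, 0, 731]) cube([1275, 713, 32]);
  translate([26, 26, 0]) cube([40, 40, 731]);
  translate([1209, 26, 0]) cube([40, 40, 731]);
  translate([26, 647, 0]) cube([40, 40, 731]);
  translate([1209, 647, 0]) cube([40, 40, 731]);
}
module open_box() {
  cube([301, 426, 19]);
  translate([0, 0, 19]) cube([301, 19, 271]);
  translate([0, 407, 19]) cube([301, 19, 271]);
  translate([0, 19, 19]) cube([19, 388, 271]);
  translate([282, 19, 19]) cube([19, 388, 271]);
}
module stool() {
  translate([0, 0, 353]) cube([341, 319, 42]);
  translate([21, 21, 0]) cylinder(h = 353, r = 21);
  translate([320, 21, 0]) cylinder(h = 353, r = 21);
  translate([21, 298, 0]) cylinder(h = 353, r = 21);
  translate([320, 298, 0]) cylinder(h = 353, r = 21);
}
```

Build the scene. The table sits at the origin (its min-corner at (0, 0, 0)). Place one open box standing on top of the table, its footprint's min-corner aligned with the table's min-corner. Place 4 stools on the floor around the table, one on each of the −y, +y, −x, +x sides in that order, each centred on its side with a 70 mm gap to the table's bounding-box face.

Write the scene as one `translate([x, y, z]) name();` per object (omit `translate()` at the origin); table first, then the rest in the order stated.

table();
translate([0, 0, 763]) open_box();
translate([467, -389, 0]) stool();
translate([467, 783, 0]) stool();
translate([-411, 197, 0]) stool();
translate([1345, 197, 0]) stool();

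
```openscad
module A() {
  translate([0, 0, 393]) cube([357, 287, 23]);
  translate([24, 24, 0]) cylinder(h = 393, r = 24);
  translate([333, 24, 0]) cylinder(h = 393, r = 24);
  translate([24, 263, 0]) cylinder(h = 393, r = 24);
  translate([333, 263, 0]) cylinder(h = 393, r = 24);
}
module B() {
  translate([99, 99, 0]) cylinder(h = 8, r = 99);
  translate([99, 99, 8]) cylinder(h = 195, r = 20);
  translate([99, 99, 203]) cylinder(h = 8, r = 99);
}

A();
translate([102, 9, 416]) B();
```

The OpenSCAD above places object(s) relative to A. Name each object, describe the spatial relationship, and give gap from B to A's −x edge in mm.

A is a stool. B is a spool. The spool is on top of the stool. The gap from the spool to the stool's −x edge is 102 mm.

The spool's min-x is at 102; the stool's min-x is 0; gap = 102 mm.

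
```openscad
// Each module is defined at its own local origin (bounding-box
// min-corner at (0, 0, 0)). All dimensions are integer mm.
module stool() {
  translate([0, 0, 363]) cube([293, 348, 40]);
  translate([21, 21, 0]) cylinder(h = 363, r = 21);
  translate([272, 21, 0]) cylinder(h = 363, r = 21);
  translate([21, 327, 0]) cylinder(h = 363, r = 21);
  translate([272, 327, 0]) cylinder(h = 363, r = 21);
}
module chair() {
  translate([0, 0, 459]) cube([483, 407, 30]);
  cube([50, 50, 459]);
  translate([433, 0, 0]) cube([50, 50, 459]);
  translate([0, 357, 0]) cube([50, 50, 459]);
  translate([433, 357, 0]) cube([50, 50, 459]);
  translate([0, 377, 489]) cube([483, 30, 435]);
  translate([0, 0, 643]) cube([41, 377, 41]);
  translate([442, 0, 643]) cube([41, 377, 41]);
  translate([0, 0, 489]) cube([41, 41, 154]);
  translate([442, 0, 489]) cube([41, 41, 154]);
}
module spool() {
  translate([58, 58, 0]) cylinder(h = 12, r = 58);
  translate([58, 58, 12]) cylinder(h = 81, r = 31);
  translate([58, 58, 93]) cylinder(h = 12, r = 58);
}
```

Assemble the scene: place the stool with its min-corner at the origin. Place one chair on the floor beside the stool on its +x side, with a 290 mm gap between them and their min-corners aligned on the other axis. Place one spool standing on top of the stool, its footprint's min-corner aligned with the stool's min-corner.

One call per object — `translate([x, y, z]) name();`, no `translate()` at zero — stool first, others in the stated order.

stool();
translate([583, 0, 0]) chair();
translate([0, 0, 403]) spool();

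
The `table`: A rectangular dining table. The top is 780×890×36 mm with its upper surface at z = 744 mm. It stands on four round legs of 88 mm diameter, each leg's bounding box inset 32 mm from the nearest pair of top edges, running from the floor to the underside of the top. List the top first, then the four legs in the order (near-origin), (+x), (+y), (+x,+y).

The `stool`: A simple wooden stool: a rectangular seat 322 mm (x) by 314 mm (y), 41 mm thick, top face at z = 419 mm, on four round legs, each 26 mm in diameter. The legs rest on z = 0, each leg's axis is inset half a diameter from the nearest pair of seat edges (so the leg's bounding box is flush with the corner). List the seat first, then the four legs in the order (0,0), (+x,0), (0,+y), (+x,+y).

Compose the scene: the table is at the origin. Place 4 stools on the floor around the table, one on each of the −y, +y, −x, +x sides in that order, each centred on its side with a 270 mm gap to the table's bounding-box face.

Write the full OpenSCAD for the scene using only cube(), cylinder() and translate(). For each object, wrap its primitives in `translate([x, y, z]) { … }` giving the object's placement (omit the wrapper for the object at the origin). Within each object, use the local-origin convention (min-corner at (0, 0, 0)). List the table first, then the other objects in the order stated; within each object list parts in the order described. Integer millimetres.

translate([0, 0, 708]) cube([780, 890, 36]);
translate([76, 76, 0]) cylinder(h = 708, r = 44);
translate([704, 76, 0]) cylinder(h = 708, r = 44);
translate([76, 814, 0]) cylinder(h = 708, r = 44);
translate([704, 814, 0]) cylinder(h = 708, r = 44);
translate([229, -584, 0]) {
  translate([0, 0, 378]) cube([322, 314, 41]);
  translate([13, 13, 0]) cylinder(h = 378, r = 13);
  translate([309, 13, 0]) cylinder(h = 378, r = 13);
  translate([13, 301, 0]) cylinder(h = 378, r = 13);
  translate([309, 301, 0]) cylinder(h = 378, r = 13);
}
translate([229, 1160, 0]) {
  translate([0, 0, 378]) cube([322, 314, 41]);
  translate([13, 13, 0]) cylinder(h = 378, r = 13);
  translate([309, 13, 0]) cylinder(h = 378, r = 13);
  translate([13, 301, 0]) cylinder(h = 378, r = 13);
  translate([309, 301, 0]) cylinder(h = 378, r = 13);
}
translate([-592, 288, 0]) {
  translate([0, 0, 378]) cube([322, 314, 41]);
  translate([13, 13, 0]) cylinder(h = 378, r = 13);
  translate([309, 13, 0]) cylinder(h = 378, r = 13);
  translate([13, 301, 0]) cylinder(h = 378, r = 13);
  translate([309, 301, 0]) cylinder(h = 378, r = 13);
}
translate([1050, 288, 0]) {
  translate([0, 0, 378]) cube([322, 314, 41]);
  translate([13, 13, 0]) cylinder(h = 378, r = 13);
  translate([309, 13, 0]) cylinder(h = 378, r = 13);
  translate([13, 301, 0]) cylinder(h = 378, r = 13);
  translate([309, 301, 0]) cylinder(h = 378, r = 13);
}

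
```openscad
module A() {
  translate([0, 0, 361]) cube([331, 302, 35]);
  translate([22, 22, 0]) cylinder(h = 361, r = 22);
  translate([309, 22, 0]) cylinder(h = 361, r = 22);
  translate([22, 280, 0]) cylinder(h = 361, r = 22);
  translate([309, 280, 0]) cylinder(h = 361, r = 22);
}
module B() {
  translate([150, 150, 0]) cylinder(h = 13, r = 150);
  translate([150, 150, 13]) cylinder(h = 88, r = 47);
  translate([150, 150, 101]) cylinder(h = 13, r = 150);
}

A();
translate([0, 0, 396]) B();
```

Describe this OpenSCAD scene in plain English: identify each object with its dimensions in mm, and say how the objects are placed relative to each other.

A is a simple wooden stool: a rectangular seat 331 mm (x) by 302 mm (y), 35 mm thick, top face at z = 396 mm, on four round legs, each 44 mm in diameter. The legs rest on z = 0, each leg's axis is inset half a diameter from the nearest pair of seat edges (so the leg's bounding box is flush with the corner).

B is a spool: two coaxial disc flanges of radius 150 mm and thickness 13 mm, joined by a core cylinder of radius 47 mm and height 88 mm. The lower flange rests on z = 0 and the three cylinders share a vertical axis.

The spool is on top of the stool.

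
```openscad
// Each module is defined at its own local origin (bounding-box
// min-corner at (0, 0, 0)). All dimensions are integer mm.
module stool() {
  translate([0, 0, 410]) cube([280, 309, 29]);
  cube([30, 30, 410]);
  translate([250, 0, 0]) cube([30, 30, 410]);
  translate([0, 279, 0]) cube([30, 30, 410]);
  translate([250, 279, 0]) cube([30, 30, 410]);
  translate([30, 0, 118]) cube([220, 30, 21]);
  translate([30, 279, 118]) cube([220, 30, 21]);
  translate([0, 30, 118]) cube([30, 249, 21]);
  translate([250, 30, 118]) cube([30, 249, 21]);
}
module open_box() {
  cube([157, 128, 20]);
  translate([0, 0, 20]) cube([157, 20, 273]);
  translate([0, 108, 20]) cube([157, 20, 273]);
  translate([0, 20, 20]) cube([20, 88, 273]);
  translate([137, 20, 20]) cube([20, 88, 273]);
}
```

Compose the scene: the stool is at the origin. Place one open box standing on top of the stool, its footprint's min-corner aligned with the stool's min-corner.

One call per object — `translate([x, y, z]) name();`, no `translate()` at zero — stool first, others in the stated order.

stool();
translate([0, 0, 439]) open_box();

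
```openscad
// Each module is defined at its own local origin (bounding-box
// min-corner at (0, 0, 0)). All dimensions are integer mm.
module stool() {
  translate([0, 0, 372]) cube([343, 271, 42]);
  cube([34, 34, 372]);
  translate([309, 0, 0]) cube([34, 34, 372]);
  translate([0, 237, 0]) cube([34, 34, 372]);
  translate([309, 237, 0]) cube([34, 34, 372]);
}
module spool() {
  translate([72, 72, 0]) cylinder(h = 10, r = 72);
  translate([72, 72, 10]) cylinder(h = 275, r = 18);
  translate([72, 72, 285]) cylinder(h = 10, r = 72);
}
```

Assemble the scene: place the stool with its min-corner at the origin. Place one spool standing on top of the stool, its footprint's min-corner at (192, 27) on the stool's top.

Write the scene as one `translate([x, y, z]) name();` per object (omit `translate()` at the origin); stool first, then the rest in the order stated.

stool();
translate([192, 27, 414]) spool();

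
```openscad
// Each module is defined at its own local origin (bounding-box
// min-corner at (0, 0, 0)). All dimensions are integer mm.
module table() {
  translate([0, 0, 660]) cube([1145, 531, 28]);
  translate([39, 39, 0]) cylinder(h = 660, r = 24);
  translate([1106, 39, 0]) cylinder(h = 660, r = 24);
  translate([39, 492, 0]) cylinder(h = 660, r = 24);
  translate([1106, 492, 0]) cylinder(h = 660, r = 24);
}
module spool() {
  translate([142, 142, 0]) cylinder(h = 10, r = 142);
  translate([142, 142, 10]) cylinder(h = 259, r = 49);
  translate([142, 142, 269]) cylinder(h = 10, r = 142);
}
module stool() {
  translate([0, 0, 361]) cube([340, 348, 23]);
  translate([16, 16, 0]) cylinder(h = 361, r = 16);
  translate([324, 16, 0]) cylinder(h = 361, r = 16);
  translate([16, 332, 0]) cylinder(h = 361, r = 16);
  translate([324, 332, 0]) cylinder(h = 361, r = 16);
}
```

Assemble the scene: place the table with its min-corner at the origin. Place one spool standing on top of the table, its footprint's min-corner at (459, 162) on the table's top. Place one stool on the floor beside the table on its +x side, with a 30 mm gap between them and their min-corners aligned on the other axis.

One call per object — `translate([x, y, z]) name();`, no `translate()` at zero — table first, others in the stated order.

table();
translate([459, 162, 688]) spool();
translate([1175, 0, 0]) stool();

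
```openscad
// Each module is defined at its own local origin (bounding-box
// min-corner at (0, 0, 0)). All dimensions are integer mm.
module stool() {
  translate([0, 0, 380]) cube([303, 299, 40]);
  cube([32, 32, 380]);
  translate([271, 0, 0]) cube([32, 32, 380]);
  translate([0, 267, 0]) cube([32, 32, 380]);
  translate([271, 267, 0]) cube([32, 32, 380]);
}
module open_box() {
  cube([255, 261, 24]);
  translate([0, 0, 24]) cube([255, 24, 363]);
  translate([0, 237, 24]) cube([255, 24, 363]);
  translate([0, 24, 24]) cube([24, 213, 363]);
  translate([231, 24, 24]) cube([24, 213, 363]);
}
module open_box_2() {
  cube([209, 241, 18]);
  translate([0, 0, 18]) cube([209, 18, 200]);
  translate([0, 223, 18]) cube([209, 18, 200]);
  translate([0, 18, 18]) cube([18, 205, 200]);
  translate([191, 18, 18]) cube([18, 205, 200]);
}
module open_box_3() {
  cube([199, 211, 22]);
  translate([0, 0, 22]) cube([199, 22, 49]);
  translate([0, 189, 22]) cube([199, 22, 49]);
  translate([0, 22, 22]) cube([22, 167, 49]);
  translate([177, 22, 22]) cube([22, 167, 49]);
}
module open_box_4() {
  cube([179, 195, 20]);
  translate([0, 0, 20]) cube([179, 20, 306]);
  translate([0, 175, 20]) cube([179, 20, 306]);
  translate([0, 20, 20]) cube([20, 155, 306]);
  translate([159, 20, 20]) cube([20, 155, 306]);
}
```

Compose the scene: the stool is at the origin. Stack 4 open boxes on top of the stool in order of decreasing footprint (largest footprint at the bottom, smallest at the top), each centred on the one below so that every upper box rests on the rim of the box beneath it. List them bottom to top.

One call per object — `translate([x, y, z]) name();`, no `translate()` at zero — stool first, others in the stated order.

stool();
translate([24, 19, 420]) open_box();
translate([47, 29, 807]) open_box_2();
translate([52, 44, 1025]) open_box_3();
translate([62, 52, 1096]) open_box_4();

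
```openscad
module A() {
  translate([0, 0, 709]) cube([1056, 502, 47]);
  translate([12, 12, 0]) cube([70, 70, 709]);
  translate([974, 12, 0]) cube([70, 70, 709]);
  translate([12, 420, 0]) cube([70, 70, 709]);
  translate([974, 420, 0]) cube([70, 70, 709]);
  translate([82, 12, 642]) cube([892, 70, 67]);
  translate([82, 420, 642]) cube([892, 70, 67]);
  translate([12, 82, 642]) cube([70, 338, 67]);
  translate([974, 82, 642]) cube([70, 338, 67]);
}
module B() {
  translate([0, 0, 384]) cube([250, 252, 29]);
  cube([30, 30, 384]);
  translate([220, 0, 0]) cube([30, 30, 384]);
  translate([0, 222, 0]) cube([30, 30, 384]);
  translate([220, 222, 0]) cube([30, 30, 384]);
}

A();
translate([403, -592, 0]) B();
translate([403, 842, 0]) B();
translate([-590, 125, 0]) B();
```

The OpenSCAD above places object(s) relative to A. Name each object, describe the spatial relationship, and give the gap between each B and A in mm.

A is a table. B is a stool. Three stools sit around the table at the −y, +y, −x sides. The gap between each stool and the table is 340 mm.

Each stool's nearest face is 340 mm from the table's bounding box.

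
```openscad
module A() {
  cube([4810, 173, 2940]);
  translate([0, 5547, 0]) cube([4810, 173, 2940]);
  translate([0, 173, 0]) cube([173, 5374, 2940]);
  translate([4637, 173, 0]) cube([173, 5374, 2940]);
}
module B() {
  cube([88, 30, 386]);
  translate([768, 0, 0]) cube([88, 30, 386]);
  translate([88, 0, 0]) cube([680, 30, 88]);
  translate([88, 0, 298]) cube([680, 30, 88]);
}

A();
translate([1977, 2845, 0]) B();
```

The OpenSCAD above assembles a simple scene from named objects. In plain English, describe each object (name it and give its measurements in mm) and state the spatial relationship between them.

A is the wall frame of a small rectangular building: four walls, each 2940 mm tall and 173 mm thick, enclosing a footprint 4810 mm (x) by 5720 mm (y) outside-to-outside, with no floor or roof. The front and back walls (the −y and +y sides) span the full width; the two side walls fit between them.

B is a rectangular picture frame lying in the x–z plane (depth along y). The opening is 680 mm wide (x) by 210 mm tall (z), surrounded by a border 88 mm wide on all four sides. The frame is 30 mm deep and is made of two full-height vertical stiles with two horizontal rails fitted between them.

The picture frame sits inside the house frame, centred.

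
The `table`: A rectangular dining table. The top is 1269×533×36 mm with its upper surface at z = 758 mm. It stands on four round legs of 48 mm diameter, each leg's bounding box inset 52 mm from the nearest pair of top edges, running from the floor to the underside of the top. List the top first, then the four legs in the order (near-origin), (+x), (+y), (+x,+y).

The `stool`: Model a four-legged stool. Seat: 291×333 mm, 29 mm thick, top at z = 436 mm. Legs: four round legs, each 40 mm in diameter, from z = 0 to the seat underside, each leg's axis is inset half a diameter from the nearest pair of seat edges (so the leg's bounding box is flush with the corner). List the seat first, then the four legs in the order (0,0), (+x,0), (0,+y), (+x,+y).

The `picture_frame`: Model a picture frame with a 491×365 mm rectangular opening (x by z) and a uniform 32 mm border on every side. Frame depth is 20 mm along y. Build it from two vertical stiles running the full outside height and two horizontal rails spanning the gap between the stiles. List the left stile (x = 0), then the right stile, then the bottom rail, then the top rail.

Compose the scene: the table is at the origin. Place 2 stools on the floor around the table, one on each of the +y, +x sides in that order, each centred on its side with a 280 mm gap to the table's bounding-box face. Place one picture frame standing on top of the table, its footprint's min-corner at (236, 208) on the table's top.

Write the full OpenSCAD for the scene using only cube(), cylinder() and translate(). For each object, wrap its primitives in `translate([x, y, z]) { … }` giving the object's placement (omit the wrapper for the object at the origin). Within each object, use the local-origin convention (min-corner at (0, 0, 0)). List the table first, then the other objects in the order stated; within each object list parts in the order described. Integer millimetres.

translate([0, 0, 722]) cube([1269, 533, 36]);
translate([76, 76, 0]) cylinder(h = 722, r = 24);
translate([1193, 76, 0]) cylinder(h = 722, r = 24);
translate([76, 457, 0]) cylinder(h = 722, r = 24);
translate([1193, 457, 0]) cylinder(h = 722, r = 24);
translate([489, 813, 0]) {
  translate([0, 0, 407]) cube([291, 333, 29]);
  translate([20, 20, 0]) cylinder(h = 407, r = 20);
  translate([271, 20, 0]) cylinder(h = 407, r = 20);
  translate([20, 313, 0]) cylinder(h = 407, r = 20);
  translate([271, 313, 0]) cylinder(h = 407, r = 20);
}
translate([1549, 100, 0]) {
  translate([0, 0, 407]) cube([291, 333, 29]);
  translate([20, 20, 0]) cylinder(h = 407, r = 20);
  translate([271, 20, 0]) cylinder(h = 407, r = 20);
  translate([20, 313, 0]) cylinder(h = 407, r = 20);
  translate([271, 313, 0]) cylinder(h = 407, r = 20);
}
translate([236, 208, 758]) {
  cube([32, 20, 429]);
  translate([523, 0, 0]) cube([32, 20, 429]);
  translate([32, 0, 0]) cube([491, 20, 32]);
  translate([32, 0, 397]) cube([491, 20, 32]);
}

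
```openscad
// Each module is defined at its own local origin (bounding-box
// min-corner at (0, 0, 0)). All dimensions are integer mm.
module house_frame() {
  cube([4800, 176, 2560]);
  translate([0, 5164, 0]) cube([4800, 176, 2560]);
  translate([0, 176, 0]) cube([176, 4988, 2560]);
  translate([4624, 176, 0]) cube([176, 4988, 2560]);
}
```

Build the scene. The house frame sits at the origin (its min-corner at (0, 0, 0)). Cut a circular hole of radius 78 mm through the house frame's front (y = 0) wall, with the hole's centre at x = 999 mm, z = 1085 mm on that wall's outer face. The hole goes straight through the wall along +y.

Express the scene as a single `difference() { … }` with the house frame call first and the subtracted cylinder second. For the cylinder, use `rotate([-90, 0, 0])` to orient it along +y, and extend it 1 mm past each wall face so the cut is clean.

difference() {
  house_frame();
  translate([999, -1, 1085]) rotate([-90, 0, 0]) cylinder(h = 178, r = 78);
}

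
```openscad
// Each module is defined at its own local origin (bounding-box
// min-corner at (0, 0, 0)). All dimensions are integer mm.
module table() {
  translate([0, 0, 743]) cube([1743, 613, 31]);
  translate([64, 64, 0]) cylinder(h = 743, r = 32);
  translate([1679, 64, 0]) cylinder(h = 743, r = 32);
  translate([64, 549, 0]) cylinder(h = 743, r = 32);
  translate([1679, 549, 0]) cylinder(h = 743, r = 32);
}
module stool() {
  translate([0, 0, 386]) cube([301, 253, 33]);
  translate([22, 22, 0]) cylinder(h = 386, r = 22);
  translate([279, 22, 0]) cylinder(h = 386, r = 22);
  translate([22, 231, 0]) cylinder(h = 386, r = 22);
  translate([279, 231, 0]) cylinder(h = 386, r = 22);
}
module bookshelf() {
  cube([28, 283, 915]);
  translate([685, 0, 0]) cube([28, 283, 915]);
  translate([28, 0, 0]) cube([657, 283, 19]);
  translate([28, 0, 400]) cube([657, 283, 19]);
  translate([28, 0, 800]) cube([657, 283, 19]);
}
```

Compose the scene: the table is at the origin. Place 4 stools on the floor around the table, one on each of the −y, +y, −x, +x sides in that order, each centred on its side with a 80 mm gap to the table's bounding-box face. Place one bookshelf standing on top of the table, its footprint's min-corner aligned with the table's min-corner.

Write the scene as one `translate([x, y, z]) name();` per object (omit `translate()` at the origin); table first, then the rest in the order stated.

table();
translate([721, -333, 0]) stool();
translate([721, 693, 0]) stool();
translate([-381, 180, 0]) stool();
translate([1823, 180, 0]) stool();
translate([0, 0, 774]) bookshelf();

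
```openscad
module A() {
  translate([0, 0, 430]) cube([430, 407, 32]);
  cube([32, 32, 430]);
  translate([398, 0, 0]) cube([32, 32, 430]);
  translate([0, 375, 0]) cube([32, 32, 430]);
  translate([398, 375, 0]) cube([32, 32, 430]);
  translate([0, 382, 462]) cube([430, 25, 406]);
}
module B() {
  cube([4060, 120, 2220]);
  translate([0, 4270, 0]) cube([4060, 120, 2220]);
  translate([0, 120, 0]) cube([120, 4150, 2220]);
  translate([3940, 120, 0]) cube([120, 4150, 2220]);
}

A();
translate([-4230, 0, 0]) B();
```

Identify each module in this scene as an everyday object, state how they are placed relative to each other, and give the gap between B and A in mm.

The house frame's nearest face is 170 mm from the chair's −x face.

A is a chair. B is a house frame. The house frame is on the floor beside the chair on its −x side. The gap between the house frame and the chair is 170 mm.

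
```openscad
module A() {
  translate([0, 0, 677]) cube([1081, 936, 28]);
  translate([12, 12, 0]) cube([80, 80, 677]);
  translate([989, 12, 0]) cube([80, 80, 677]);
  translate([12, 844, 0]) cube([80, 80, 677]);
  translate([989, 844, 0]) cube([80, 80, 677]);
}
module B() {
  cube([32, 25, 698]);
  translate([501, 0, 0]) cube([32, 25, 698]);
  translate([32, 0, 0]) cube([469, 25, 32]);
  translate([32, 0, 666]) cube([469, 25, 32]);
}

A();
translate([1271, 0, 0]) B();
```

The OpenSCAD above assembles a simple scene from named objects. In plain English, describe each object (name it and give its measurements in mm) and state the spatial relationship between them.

A is a table with a 1081×936 mm rectangular top, 28 mm thick, top surface at z = 705 mm, supported by four 80×80 mm square legs, each inset 12 mm from the nearest pair of top edges, running from the floor.

B is a picture frame with a 469×634 mm rectangular opening (x by z) and a uniform 32 mm border on every side. Frame depth is 25 mm along y. It is built from two vertical stiles running the full outside height and two horizontal rails spanning the gap between the stiles.

The picture frame is on the floor beside the table on its +x side.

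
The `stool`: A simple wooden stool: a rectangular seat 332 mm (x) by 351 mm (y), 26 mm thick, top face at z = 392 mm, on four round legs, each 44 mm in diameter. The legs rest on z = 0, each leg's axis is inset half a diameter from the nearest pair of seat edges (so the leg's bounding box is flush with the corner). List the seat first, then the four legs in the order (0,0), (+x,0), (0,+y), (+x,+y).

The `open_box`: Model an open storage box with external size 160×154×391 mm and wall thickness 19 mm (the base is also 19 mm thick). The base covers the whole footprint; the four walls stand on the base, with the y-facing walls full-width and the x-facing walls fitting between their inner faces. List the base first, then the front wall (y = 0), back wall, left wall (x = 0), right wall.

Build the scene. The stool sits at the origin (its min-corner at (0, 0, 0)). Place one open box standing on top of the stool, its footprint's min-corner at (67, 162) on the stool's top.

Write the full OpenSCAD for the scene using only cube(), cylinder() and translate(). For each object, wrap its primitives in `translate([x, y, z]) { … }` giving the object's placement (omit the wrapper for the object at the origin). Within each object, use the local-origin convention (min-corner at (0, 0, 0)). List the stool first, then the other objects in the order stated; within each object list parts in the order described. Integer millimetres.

translate([0, 0, 366]) cube([332, 351, 26]);
translate([22, 22, 0]) cylinder(h = 366, r = 22);
translate([310, 22, 0]) cylinder(h = 366, r = 22);
translate([22, 329, 0]) cylinder(h = 366, r = 22);
translate([310, 329, 0]) cylinder(h = 366, r = 22);
translate([67, 162, 392]) {
  cube([160, 154, 19]);
  translate([0, 0, 19]) cube([160, 19, 372]);
  translate([0, 135, 19]) cube([160, 19, 372]);
  translate([0, 19, 19]) cube([19, 116, 372]);
  translate([141, 19, 19]) cube([19, 116, 372]);
}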